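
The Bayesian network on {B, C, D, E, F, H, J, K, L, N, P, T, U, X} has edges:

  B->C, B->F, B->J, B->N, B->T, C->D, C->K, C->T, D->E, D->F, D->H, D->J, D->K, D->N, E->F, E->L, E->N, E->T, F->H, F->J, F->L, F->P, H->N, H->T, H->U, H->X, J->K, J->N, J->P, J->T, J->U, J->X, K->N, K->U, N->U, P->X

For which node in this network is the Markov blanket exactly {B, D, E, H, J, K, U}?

N

The target node must have every member of {B, D, E, H, J, K, U} as a parent, child, or co-parent, and no others.
Parents of N: B, D, E, H, J, K; children: U; co-parents: H, J, K.
These exactly cover the given set, so the node is N.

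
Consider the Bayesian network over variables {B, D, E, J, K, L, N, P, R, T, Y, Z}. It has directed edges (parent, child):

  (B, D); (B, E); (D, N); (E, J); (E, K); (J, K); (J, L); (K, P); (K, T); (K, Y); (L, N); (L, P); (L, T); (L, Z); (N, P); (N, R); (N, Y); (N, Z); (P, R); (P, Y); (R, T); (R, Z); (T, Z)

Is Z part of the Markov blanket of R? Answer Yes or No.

Z is a child of R.
So Z ∈ MB(R).

Yes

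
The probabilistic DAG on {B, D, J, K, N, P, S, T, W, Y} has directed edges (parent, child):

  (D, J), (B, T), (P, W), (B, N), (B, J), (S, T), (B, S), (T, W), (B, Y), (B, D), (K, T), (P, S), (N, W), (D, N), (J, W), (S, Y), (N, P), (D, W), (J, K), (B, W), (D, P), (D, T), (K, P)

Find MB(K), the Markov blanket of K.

K has parent J.
K has children P, T.
Co-parents of K (other parents of its children):
  parents(P) \ {K} = {D, N}.
  T's other parents are B, D, S.
MB(K) = {B, D, J, N, P, S, T}.

{B, D, J, N, P, S, T}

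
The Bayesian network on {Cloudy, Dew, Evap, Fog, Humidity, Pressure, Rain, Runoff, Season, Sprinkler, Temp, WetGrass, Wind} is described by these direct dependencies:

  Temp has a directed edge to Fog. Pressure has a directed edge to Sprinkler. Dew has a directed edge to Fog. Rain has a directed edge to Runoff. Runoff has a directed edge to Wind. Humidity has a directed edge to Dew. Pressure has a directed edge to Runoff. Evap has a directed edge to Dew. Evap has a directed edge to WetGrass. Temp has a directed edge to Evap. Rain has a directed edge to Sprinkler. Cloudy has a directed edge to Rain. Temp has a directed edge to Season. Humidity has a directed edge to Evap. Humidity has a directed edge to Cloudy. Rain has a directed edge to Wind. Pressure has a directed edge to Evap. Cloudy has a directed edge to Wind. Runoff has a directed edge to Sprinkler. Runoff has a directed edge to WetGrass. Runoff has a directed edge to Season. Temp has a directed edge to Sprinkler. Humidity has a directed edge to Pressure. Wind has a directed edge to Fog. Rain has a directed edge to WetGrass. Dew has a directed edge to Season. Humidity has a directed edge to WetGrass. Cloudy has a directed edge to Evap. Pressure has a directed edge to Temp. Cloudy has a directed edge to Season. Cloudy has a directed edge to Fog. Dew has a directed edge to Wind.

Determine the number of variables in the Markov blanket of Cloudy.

Children of Cloudy: Evap, Fog, Rain, Season, Wind.
Cloudy has parent Humidity.
Other parents of Cloudy's children:
  Evap: Humidity, Pressure, Temp
  Rain: —
  Wind: Dew, Rain, Runoff
  Fog: Dew, Temp, Wind
  Season: Dew, Runoff, Temp
MB(Cloudy) = {Dew, Evap, Fog, Humidity, Pressure, Rain, Runoff, Season, Temp, Wind}, which has 10 nodes.

10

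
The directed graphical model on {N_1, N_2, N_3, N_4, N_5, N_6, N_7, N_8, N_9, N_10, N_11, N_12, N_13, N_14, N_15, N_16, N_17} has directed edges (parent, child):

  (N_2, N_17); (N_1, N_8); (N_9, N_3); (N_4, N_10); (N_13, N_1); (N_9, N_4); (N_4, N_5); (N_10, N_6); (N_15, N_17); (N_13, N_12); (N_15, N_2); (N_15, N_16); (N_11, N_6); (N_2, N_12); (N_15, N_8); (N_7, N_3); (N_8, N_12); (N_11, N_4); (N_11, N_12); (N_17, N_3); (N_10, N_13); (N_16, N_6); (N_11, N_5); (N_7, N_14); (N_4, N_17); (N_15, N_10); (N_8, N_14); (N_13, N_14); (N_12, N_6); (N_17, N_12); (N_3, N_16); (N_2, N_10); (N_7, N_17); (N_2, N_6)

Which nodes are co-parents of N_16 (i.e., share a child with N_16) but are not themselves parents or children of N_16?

{N_2, N_10, N_11, N_12}

Children of N_16: N_6.
  N_6: N_2, N_10, N_11, N_12
Excluding nodes already adjacent to N_16 (N_3, N_6, N_15), the co-parent-only contribution is {N_2, N_10, N_11, N_12}.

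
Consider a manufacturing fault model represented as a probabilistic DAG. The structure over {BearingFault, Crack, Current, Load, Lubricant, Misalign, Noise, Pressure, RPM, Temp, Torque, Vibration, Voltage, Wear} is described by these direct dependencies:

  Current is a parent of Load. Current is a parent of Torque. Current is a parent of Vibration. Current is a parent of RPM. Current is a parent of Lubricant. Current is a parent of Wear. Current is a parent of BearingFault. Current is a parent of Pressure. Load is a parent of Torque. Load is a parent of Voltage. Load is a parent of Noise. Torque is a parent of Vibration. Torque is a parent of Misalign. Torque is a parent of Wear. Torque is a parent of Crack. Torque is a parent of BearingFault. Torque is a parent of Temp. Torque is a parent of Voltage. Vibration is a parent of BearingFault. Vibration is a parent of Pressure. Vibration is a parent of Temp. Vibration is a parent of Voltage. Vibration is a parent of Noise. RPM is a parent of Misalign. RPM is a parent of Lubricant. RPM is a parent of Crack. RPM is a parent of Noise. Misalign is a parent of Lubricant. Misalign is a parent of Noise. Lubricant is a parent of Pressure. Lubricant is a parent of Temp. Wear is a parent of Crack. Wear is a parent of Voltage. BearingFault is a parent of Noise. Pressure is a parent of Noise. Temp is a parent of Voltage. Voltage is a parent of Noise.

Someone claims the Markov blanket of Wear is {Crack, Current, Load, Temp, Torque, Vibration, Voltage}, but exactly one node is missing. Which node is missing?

RPM

Recall MB(v) = parents ∪ children ∪ spouses, where spouses are the other parents of v's children.
Wear's parents: Current, Torque.
Children of Wear: Crack, Voltage.
Co-parents of Wear (other parents of its children):
  parents(Crack) \ {Wear} = {RPM, Torque}.
  parents(Voltage) \ {Wear} = {Load, Temp, Torque, Vibration}.
MB(Wear) = {Crack, Current, Load, RPM, Temp, Torque, Vibration, Voltage}.
Comparing with the claimed set, RPM is missing.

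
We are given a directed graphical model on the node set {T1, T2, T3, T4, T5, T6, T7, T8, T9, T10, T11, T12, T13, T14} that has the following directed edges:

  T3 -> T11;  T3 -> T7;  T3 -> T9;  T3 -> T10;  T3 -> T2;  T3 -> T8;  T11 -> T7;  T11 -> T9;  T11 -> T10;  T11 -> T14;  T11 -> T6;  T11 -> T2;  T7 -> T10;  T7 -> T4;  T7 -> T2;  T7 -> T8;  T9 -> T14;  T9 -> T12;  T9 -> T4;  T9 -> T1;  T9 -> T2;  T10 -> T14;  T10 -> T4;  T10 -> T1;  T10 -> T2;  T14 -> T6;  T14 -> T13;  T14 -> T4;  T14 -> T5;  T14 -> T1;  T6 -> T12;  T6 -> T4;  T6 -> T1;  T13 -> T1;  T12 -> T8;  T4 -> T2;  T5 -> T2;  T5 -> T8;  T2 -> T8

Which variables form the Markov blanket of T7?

{T2, T3, T4, T5, T6, T8, T9, T10, T11, T12, T14}

Pa(T7) = {T3, T11}.
Children of T7: T2, T4, T8, T10.
Other parents of T7's children:
  T10: T3, T11
  T4: T6, T9, T10, T14
  T2: T3, T4, T5, T9, T10, T11
  T8: T2, T3, T5, T12
Taking the union gives {T2, T3, T4, T5, T6, T8, T9, T10, T11, T12, T14}.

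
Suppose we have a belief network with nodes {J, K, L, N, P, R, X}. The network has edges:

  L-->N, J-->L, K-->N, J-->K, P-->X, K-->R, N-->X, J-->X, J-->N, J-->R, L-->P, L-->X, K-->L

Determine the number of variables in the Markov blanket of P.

Parents of P: L.
Ch(P) = {X}.
Parents of each child, excluding P:
  X also has parents J, L, N.
MB(P) = {J, L, N, X}, which has 4 nodes.

4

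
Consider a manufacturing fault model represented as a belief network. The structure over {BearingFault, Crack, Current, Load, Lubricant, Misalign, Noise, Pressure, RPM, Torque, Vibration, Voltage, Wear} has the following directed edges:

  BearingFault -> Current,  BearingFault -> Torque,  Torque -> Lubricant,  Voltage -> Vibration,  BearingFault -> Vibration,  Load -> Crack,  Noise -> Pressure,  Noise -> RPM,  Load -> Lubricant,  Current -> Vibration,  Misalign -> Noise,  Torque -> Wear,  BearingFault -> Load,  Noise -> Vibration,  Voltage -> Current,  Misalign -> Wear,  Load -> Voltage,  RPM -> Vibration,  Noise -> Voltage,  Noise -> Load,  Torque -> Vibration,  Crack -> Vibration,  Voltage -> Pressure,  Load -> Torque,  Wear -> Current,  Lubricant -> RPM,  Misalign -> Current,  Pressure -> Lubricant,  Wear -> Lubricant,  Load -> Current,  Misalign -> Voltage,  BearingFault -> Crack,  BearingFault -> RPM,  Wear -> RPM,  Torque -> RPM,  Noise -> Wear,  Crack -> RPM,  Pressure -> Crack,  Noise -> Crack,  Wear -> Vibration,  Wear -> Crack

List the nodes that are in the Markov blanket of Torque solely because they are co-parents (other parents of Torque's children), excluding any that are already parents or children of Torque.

Children of Torque: Lubricant, RPM, Vibration, Wear.
  parents(Wear) \ {Torque} = {Misalign, Noise}.
  Lubricant's other parents are Load, Pressure, Wear.
  RPM's other parents are BearingFault, Crack, Lubricant, Noise, Wear.
  parents(Vibration) \ {Torque} = {BearingFault, Crack, Current, Noise, RPM, Voltage, Wear}.
Excluding nodes already adjacent to Torque (BearingFault, Load, Lubricant, RPM, Vibration, Wear), the co-parent-only contribution is {Crack, Current, Misalign, Noise, Pressure, Voltage}.

{Crack, Current, Misalign, Noise, Pressure, Voltage}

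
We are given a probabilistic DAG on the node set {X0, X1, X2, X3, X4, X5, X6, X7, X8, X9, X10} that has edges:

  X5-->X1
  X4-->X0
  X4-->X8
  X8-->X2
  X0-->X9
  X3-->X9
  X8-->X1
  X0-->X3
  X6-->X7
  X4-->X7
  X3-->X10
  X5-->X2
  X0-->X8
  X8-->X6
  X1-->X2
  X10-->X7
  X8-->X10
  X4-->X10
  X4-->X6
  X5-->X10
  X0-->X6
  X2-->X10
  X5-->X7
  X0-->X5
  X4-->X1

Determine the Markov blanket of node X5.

{X0, X1, X2, X3, X4, X6, X7, X8, X10}

X5 has parent X0.
X5's children: X1, X2, X7, X10.
Parents of each child, excluding X5:
  X1 also has parents X4, X8.
  X2 also has parents X1, X8.
  X10 also has parents X2, X3, X4, X8.
  parents(X7) \ {X5} = {X4, X6, X10}.
Taking the union gives {X0, X1, X2, X3, X4, X6, X7, X8, X10}.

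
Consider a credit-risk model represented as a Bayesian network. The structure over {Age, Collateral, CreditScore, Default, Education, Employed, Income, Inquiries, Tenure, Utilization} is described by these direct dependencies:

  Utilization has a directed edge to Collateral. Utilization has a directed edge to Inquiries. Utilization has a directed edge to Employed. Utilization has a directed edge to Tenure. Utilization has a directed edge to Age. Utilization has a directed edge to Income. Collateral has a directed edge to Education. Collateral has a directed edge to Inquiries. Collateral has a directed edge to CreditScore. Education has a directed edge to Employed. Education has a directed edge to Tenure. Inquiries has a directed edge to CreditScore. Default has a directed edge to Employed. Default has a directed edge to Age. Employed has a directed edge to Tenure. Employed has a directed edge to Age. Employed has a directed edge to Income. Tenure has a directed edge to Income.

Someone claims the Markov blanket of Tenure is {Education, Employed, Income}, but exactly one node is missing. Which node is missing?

Children of Tenure: Income.
Parents of Tenure: Education, Employed, Utilization.
Co-parents of Tenure (other parents of its children):
  Income: Employed, Utilization
MB(Tenure) = {Education, Employed, Income, Utilization}.
Comparing with the claimed set, Utilization is missing.

Utilization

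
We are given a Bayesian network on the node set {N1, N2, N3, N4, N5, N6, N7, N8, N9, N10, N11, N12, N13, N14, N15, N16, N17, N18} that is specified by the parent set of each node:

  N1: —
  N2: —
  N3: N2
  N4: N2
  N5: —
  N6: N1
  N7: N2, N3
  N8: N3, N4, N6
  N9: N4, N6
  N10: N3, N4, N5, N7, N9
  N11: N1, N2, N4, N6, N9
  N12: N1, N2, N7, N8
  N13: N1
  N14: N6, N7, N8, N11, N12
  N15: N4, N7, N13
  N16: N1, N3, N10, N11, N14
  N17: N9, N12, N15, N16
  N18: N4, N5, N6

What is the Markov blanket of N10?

Children of N10: N16.
N10 has parents N3, N4, N5, N7, N9.
Parents of each child, excluding N10:
  N16: N1, N3, N11, N14
Taking the union gives {N1, N3, N4, N5, N7, N9, N11, N14, N16}.

{N1, N3, N4, N5, N7, N9, N11, N14, N16}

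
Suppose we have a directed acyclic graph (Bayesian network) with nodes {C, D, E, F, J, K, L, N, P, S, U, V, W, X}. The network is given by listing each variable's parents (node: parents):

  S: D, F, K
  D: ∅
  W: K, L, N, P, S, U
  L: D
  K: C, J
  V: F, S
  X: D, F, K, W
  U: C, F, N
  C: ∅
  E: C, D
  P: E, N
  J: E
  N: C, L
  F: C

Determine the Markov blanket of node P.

{E, K, L, N, S, U, W}

P has child W.
Pa(P) = {E, N}.
For each child, the remaining parents (spouses of P):
  W's other parents are K, L, N, S, U.
So the Markov blanket of P is {E, K, L, N, S, U, W}.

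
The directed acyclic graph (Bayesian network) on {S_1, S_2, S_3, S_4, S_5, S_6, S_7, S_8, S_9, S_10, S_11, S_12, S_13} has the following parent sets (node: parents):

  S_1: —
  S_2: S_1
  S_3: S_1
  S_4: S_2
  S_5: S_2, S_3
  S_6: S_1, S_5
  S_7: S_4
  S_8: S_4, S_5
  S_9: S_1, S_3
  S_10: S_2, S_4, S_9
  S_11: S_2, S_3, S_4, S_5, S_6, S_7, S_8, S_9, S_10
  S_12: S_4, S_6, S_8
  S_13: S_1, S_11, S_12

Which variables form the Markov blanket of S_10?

Recall MB(v) = parents ∪ children ∪ spouses, where spouses are the other parents of v's children.
Pa(S_10) = {S_2, S_4, S_9}.
S_10's children: S_11.
Other parents of S_10's children:
  S_11's other parents are S_2, S_3, S_4, S_5, S_6, S_7, S_8, S_9.
MB(S_10) = {S_2, S_3, S_4, S_5, S_6, S_7, S_8, S_9, S_11}.

{S_2, S_3, S_4, S_5, S_6, S_7, S_8, S_9, S_11}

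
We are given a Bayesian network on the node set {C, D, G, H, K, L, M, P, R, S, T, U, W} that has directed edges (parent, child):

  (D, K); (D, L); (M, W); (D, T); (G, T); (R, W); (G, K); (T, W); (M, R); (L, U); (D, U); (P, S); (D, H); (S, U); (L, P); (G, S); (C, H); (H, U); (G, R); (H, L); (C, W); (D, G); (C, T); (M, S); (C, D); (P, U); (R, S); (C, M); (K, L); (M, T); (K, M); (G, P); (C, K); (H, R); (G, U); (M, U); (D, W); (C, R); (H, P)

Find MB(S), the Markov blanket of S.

A node's Markov blanket = Pa ∪ Ch ∪ (parents of Ch other than the node itself).
Parents of S: G, M, P, R.
Ch(S) = {U}.
For each child, the remaining parents (spouses of S):
  U also has parents D, G, H, L, M, P.
So the Markov blanket of S is {D, G, H, L, M, P, R, U}.

{D, G, H, L, M, P, R, U}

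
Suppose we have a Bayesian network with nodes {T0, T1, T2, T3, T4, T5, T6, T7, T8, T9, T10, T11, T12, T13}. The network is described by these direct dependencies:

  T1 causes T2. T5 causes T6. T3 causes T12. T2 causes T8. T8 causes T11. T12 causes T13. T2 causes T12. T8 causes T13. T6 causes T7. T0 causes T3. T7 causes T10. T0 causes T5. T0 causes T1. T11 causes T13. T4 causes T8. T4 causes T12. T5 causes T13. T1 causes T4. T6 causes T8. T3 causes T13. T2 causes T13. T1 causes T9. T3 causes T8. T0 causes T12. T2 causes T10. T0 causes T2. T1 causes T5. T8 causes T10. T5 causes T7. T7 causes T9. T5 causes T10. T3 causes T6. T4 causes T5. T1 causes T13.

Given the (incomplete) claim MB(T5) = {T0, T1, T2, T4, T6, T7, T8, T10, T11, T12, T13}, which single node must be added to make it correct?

The Markov blanket of a node is its parents, its children, and the other parents of its children.
Parents of T5: T0, T1, T4.
Ch(T5) = {T6, T7, T10, T13}.
For each child, the remaining parents (spouses of T5):
  T6: T3
  T7: T6
  T10: T2, T7, T8
  T13: T1, T2, T3, T8, T11, T12
MB(T5) = {T0, T1, T2, T3, T4, T6, T7, T8, T10, T11, T12, T13}.
Comparing with the claimed set, T3 is missing.

T3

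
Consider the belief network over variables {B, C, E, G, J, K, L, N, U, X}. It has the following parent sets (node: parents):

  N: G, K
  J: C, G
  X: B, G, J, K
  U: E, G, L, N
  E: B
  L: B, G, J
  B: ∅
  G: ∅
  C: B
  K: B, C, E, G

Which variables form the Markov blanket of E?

E's children: K, U.
Parents of E: B.
Parents of each child, excluding E:
  parents(K) \ {E} = {B, C, G}.
  parents(U) \ {E} = {G, L, N}.
So the Markov blanket of E is {B, C, G, K, L, N, U}.

{B, C, G, K, L, N, U}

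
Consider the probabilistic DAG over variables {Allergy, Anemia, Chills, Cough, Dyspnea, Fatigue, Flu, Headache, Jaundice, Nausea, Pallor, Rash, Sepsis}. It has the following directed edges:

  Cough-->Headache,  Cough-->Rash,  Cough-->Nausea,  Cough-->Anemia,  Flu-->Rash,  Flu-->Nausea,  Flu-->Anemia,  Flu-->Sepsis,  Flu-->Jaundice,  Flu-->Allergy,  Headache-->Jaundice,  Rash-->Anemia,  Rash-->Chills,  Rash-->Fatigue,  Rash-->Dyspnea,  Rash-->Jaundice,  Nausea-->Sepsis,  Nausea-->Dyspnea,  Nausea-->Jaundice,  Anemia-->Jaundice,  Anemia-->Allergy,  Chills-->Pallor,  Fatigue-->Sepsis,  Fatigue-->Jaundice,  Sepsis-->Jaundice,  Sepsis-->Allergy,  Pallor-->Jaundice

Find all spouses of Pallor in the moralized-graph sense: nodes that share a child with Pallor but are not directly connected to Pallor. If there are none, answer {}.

{Anemia, Fatigue, Flu, Headache, Nausea, Rash, Sepsis}

Children of Pallor: Jaundice.
  Jaundice: Anemia, Fatigue, Flu, Headache, Nausea, Rash, Sepsis
Excluding nodes already adjacent to Pallor (Chills, Jaundice), the co-parent-only contribution is {Anemia, Fatigue, Flu, Headache, Nausea, Rash, Sepsis}.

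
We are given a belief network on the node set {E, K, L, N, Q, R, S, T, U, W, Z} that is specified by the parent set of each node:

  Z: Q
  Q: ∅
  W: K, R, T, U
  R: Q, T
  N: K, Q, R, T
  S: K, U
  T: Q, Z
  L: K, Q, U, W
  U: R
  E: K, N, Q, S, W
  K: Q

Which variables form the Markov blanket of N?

{E, K, Q, R, S, T, W}

Recall MB(v) = parents ∪ children ∪ spouses, where spouses are the other parents of v's children.
Parents of N: K, Q, R, T.
Children of N: E.
For each child, the remaining parents (spouses of N):
  E also has parents K, Q, S, W.
So the Markov blanket of N is {E, K, Q, R, S, T, W}.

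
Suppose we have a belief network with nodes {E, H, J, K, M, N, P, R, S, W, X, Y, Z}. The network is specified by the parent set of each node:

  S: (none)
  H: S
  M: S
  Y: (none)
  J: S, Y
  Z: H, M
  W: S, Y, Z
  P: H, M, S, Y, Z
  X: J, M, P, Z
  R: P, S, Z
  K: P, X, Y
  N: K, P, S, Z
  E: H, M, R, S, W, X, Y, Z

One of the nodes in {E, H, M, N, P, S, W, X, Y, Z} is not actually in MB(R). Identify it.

R's parents: P, S, Z.
Children of R: E.
Other parents of R's children:
  E: H, M, S, W, X, Y, Z
MB(R) = {E, H, M, P, S, W, X, Y, Z}.
N is neither a parent, child, nor co-parent of R, so it does not belong.

N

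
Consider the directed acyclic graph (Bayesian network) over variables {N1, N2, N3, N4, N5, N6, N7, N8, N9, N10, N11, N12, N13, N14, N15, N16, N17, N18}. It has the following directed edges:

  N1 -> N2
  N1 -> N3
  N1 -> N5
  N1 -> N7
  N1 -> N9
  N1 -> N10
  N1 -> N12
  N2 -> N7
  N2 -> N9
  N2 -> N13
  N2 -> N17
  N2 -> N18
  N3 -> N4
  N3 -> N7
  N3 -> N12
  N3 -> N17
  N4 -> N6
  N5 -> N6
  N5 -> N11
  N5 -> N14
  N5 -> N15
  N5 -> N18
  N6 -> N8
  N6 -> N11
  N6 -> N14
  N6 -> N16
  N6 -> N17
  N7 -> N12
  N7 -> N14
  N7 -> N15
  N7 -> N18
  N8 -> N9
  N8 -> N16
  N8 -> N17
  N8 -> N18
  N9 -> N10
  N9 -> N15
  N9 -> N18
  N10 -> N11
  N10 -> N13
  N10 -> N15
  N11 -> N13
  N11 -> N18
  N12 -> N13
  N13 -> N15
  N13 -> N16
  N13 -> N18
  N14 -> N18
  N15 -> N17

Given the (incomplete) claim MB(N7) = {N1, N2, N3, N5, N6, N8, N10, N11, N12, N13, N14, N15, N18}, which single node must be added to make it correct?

N9

The Markov blanket of a node is its parents, its children, and the other parents of its children.
Children of N7: N12, N14, N15, N18.
Parents of N7: N1, N2, N3.
Co-parents of N7 (other parents of its children):
  N12: N1, N3
  N14: N5, N6
  N15: N5, N9, N10, N13
  N18: N2, N5, N8, N9, N11, N13, N14
MB(N7) = {N1, N2, N3, N5, N6, N8, N9, N10, N11, N12, N13, N14, N15, N18}.
Comparing with the claimed set, N9 is missing.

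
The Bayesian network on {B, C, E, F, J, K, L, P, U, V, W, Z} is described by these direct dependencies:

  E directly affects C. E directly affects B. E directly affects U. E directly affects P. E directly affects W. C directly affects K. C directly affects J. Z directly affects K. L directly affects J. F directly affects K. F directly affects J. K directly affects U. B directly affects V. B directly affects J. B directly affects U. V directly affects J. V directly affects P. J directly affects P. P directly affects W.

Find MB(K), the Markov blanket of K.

K's children: U.
K's parents: C, F, Z.
Parents of each child, excluding K:
  parents(U) \ {K} = {B, E}.
MB(K) = {B, C, E, F, U, Z}.

{B, C, E, F, U, Z}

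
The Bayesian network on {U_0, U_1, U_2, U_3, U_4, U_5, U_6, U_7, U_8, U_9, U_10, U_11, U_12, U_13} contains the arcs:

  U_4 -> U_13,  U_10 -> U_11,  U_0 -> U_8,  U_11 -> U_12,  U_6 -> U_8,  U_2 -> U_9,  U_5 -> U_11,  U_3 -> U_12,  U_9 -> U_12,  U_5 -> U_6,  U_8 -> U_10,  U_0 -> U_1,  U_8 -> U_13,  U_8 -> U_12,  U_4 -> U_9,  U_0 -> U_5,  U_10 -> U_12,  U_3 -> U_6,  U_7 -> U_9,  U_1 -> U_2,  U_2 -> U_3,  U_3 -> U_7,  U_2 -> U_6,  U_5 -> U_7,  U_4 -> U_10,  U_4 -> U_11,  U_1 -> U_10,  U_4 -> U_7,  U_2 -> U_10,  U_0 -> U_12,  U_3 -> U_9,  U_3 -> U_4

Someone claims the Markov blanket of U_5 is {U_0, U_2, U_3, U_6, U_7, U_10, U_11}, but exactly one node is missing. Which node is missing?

U_4

By definition, MB(U_5) is built from U_5's parents, U_5's children, and the co-parents of U_5.
Parents of U_5: U_0.
Ch(U_5) = {U_6, U_7, U_11}.
Co-parents of U_5 (other parents of its children):
  parents(U_6) \ {U_5} = {U_2, U_3}.
  U_7 also has parents U_3, U_4.
  U_11 also has parents U_4, U_10.
MB(U_5) = {U_0, U_2, U_3, U_4, U_6, U_7, U_10, U_11}.
Comparing with the claimed set, U_4 is missing.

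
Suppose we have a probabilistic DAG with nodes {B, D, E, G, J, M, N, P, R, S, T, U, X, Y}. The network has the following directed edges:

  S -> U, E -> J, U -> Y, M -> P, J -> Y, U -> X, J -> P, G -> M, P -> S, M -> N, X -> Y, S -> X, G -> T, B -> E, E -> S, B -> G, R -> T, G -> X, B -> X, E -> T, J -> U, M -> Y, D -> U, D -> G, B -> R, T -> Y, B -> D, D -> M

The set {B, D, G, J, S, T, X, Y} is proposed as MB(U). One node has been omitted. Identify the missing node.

U has parents D, J, S.
Ch(U) = {X, Y}.
Parents of each child, excluding U:
  X's other parents are B, G, S.
  Y also has parents J, M, T, X.
MB(U) = {B, D, G, J, M, S, T, X, Y}.
Comparing with the claimed set, M is missing.

M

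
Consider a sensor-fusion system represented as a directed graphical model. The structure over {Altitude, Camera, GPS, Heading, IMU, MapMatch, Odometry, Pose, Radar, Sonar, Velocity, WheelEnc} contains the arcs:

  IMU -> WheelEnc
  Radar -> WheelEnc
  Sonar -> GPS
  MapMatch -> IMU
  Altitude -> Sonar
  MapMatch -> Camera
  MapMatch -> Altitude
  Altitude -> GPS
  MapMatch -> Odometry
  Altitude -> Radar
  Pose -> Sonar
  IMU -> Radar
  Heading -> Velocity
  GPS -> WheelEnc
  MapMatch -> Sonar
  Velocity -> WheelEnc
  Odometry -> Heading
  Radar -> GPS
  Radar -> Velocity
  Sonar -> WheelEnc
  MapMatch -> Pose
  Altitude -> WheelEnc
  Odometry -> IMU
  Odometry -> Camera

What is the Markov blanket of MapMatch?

{Altitude, Camera, IMU, Odometry, Pose, Sonar}

Pa(MapMatch) = {}.
MapMatch's children: Altitude, Camera, IMU, Odometry, Pose, Sonar.
Other parents of MapMatch's children:
  Altitude has no other parent.
  Odometry: no additional parents.
  IMU's other parent is Odometry.
  Pose: no additional parents.
  Sonar's other parents are Altitude, Pose.
  parents(Camera) \ {MapMatch} = {Odometry}.
MB(MapMatch) = {Altitude, Camera, IMU, Odometry, Pose, Sonar}.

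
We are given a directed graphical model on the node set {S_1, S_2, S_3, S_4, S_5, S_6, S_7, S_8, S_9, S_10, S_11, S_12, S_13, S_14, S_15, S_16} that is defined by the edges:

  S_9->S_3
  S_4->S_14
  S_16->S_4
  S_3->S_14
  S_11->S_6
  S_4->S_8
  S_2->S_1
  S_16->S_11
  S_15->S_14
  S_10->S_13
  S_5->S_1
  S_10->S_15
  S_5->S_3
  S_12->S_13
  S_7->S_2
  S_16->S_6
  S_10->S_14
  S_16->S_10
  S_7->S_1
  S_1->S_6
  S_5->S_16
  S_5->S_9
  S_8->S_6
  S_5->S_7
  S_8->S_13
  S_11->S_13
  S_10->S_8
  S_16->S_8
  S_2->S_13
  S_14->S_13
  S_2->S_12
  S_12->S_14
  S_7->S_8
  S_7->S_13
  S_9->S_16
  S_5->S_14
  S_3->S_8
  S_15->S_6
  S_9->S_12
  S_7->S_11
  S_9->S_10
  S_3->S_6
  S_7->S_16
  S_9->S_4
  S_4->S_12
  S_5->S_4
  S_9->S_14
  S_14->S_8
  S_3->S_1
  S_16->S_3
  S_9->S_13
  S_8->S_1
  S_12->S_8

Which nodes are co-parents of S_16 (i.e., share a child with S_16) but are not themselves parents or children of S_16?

Children of S_16: S_3, S_4, S_6, S_8, S_10, S_11.
  parents(S_10) \ {S_16} = {S_9}.
  S_3's other parents are S_5, S_9.
  S_11 also has parent S_7.
  parents(S_4) \ {S_16} = {S_5, S_9}.
  parents(S_8) \ {S_16} = {S_3, S_4, S_7, S_10, S_12, S_14}.
  S_6's other parents are S_1, S_3, S_8, S_11, S_15.
Excluding nodes already adjacent to S_16 (S_3, S_4, S_5, S_6, S_7, S_8, S_9, S_10, S_11), the co-parent-only contribution is {S_1, S_12, S_14, S_15}.

{S_1, S_12, S_14, S_15}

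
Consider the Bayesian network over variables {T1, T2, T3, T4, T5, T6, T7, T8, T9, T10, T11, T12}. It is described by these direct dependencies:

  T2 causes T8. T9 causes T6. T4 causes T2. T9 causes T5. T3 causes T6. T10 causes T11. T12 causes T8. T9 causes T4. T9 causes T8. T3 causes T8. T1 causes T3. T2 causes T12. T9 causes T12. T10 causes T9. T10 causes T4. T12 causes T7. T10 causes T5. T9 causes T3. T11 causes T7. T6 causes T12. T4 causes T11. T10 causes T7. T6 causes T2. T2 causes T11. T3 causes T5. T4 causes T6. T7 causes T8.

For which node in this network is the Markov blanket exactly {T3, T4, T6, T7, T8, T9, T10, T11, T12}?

The target node must have every member of {T3, T4, T6, T7, T8, T9, T10, T11, T12} as a parent, child, or co-parent, and no others.
Parents of T2: T4, T6; children: T8, T11, T12; co-parents: T3, T4, T6, T7, T9, T10, T12.
These exactly cover the given set, so the node is T2.

T2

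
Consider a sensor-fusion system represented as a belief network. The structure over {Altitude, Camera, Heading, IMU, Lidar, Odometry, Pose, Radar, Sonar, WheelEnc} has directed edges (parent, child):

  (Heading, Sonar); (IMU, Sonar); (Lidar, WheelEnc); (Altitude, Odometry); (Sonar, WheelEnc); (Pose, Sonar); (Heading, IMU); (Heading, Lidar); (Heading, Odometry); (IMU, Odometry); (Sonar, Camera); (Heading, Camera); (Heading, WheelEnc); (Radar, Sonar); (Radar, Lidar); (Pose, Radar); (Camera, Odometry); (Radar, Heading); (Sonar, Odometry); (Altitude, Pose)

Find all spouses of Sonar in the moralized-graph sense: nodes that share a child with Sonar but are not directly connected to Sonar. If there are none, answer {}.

Children of Sonar: Camera, Odometry, WheelEnc.
  WheelEnc's other parents are Heading, Lidar.
  Camera also has parent Heading.
  Odometry also has parents Altitude, Camera, Heading, IMU.
Excluding nodes already adjacent to Sonar (Camera, Heading, IMU, Odometry, Pose, Radar, WheelEnc), the co-parent-only contribution is {Altitude, Lidar}.

{Altitude, Lidar}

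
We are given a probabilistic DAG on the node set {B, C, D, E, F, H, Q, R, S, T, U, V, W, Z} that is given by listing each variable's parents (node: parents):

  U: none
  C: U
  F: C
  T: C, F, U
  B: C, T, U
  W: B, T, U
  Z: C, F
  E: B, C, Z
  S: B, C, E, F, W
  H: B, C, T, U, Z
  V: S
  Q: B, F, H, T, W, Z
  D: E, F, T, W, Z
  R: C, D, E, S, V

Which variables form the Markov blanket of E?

{B, C, D, F, R, S, T, V, W, Z}

E's parents: B, C, Z.
E's children: D, R, S.
Co-parents of E (other parents of its children):
  S's other parents are B, C, F, W.
  parents(D) \ {E} = {F, T, W, Z}.
  R also has parents C, D, S, V.
MB(E) = {B, C, D, F, R, S, T, V, W, Z}.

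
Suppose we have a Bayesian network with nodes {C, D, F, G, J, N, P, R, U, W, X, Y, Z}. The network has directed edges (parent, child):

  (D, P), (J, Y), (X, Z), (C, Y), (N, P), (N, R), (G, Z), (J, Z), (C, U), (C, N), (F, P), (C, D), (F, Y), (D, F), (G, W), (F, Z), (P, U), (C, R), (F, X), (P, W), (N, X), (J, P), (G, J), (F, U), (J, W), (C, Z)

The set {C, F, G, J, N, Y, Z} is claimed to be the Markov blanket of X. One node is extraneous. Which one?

Recall MB(v) = parents ∪ children ∪ spouses, where spouses are the other parents of v's children.
Pa(X) = {F, N}.
Children of X: Z.
For each child, the remaining parents (spouses of X):
  Z also has parents C, F, G, J.
MB(X) = {C, F, G, J, N, Z}.
Y is neither a parent, child, nor co-parent of X, so it does not belong.

Y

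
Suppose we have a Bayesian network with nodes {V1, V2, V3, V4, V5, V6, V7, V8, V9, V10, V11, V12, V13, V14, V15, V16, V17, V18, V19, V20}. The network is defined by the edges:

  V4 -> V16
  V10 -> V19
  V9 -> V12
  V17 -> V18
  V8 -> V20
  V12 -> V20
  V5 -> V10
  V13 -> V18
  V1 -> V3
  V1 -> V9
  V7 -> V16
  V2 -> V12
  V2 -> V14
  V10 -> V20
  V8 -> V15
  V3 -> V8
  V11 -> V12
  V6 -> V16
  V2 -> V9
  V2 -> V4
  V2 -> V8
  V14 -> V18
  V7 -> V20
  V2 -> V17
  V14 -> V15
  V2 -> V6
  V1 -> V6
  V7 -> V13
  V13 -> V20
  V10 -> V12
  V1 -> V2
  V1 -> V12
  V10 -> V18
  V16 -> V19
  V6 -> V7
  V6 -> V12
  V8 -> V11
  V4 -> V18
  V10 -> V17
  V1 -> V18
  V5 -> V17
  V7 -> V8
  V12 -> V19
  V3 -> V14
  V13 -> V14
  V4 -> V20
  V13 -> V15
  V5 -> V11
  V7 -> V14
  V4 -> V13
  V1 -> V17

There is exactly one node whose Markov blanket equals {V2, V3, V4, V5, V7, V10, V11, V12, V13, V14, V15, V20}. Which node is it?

The target node must have every member of {V2, V3, V4, V5, V7, V10, V11, V12, V13, V14, V15, V20} as a parent, child, or co-parent, and no others.
Parents of V8: V2, V3, V7; children: V11, V15, V20; co-parents: V4, V5, V7, V10, V12, V13, V14.
These exactly cover the given set, so the node is V8.

V8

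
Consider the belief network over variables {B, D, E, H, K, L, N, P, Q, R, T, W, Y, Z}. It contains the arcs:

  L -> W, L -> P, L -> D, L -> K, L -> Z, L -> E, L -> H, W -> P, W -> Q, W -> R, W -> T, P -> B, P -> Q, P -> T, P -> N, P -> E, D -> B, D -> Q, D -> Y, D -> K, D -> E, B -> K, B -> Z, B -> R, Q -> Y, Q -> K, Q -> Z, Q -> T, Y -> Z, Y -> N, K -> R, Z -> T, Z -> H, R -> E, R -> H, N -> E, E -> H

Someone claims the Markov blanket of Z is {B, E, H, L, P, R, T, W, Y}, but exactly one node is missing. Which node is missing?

Recall MB(v) = parents ∪ children ∪ spouses, where spouses are the other parents of v's children.
Z's parents: B, L, Q, Y.
Ch(Z) = {H, T}.
Co-parents of Z (other parents of its children):
  T's other parents are P, Q, W.
  parents(H) \ {Z} = {E, L, R}.
MB(Z) = {B, E, H, L, P, Q, R, T, W, Y}.
Comparing with the claimed set, Q is missing.

Q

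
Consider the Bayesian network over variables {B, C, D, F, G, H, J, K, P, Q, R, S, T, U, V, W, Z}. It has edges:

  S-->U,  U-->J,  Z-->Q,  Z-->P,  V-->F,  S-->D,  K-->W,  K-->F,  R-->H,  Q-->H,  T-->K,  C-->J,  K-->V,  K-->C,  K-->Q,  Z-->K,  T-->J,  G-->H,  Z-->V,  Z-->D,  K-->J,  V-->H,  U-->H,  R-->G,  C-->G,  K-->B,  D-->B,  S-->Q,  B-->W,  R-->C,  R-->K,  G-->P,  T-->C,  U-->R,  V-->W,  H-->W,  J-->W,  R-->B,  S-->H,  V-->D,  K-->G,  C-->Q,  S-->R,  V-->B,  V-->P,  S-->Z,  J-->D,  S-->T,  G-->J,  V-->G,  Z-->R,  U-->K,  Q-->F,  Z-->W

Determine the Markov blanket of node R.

The Markov blanket of a node is its parents, its children, and the other parents of its children.
R's parents: S, U, Z.
R has children B, C, G, H, K.
Parents of each child, excluding R:
  K: T, U, Z
  C: K, T
  G: C, K, V
  B: D, K, V
  H: G, Q, S, U, V
Taking the union gives {B, C, D, G, H, K, Q, S, T, U, V, Z}.

{B, C, D, G, H, K, Q, S, T, U, V, Z}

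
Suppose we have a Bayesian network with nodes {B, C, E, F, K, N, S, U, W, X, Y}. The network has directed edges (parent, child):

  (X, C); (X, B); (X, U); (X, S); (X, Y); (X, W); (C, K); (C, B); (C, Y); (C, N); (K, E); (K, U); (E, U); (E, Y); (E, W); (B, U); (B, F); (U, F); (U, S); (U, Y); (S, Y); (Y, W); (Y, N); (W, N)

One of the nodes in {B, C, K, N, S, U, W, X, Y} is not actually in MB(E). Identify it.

N

E has children U, W, Y.
E has parent K.
Other parents of E's children:
  U also has parents B, K, X.
  Y also has parents C, S, U, X.
  W's other parents are X, Y.
MB(E) = {B, C, K, S, U, W, X, Y}.
N is neither a parent, child, nor co-parent of E, so it does not belong.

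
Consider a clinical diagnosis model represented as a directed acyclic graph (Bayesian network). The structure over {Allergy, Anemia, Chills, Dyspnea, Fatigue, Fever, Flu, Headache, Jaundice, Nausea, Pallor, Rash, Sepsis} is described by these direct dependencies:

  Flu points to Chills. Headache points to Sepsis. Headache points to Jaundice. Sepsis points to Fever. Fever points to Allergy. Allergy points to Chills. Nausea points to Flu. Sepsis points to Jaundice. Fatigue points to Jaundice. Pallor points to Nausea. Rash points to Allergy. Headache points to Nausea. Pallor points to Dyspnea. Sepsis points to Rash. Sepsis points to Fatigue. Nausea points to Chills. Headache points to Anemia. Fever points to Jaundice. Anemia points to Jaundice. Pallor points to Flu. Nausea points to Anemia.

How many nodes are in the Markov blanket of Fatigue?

5

Fatigue has parent Sepsis.
Children of Fatigue: Jaundice.
Parents of each child, excluding Fatigue:
  Jaundice also has parents Anemia, Fever, Headache, Sepsis.
MB(Fatigue) = {Anemia, Fever, Headache, Jaundice, Sepsis}, which has 5 nodes.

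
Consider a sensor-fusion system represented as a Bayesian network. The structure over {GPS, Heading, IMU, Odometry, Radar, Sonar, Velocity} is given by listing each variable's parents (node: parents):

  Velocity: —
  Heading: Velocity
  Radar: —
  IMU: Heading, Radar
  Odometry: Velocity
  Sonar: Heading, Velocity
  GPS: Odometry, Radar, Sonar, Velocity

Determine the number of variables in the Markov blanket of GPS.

4

Recall MB(v) = parents ∪ children ∪ spouses, where spouses are the other parents of v's children.
Children of GPS: none.
GPS has parents Odometry, Radar, Sonar, Velocity.
GPS has no children, so there are no co-parents.
MB(GPS) = {Odometry, Radar, Sonar, Velocity}, which has 4 nodes.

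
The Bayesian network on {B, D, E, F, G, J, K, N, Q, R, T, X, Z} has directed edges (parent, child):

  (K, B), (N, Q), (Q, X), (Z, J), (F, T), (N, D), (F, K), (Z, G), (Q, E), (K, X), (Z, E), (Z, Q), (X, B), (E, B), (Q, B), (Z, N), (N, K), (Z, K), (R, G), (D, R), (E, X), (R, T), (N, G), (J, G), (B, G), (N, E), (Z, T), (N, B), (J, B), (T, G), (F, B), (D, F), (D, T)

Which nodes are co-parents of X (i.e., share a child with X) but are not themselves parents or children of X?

{F, J, N}

Children of X: B.
  B: E, F, J, K, N, Q
Excluding nodes already adjacent to X (B, E, K, Q), the co-parent-only contribution is {F, J, N}.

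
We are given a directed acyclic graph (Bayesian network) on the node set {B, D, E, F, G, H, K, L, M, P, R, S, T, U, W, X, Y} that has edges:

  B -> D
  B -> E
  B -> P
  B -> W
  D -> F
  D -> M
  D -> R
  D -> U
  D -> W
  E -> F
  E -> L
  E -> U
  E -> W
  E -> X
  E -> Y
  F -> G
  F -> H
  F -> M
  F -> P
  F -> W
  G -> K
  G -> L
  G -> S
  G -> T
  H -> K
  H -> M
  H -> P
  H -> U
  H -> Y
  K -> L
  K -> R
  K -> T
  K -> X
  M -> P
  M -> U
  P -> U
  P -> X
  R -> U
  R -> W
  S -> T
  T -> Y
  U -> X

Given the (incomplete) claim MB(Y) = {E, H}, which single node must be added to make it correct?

The Markov blanket of a node is its parents, its children, and the other parents of its children.
Parents of Y: E, H, T.
Children of Y: none.
Y has no children, so there are no co-parents.
MB(Y) = {E, H, T}.
Comparing with the claimed set, T is missing.

T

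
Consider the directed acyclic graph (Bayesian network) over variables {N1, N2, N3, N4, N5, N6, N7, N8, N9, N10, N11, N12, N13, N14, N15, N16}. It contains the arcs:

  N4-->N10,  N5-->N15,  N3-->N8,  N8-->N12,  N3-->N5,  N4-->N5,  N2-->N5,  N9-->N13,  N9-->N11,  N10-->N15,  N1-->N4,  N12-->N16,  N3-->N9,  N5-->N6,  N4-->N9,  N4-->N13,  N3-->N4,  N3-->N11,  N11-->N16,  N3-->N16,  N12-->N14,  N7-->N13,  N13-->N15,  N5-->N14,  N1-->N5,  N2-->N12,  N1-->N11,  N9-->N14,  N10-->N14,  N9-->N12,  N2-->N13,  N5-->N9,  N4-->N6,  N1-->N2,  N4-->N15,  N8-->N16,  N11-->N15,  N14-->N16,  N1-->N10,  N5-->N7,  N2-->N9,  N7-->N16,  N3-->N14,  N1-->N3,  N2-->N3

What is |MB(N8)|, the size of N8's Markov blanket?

8

A node's Markov blanket = Pa ∪ Ch ∪ (parents of Ch other than the node itself).
Pa(N8) = {N3}.
N8 has children N12, N16.
Other parents of N8's children:
  N12's other parents are N2, N9.
  N16 also has parents N3, N7, N11, N12, N14.
MB(N8) = {N2, N3, N7, N9, N11, N12, N14, N16}, which has 8 nodes.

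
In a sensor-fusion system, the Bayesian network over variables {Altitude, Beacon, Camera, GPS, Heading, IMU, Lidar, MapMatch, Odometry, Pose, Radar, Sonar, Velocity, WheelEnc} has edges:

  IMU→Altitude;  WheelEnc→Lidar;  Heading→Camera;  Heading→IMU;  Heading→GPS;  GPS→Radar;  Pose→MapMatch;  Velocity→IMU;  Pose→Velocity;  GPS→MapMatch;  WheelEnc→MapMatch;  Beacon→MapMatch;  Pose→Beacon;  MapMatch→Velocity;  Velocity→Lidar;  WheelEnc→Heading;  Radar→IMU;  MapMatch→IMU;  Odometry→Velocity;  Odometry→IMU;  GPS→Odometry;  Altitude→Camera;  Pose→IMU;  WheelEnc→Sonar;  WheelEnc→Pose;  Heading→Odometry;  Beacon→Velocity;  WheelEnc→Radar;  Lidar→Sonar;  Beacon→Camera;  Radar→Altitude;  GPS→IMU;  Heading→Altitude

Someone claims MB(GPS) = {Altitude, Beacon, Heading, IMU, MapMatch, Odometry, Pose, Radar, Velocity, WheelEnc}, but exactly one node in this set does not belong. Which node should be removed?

Altitude

A node's Markov blanket = Pa ∪ Ch ∪ (parents of Ch other than the node itself).
GPS has parent Heading.
Ch(GPS) = {IMU, MapMatch, Odometry, Radar}.
For each child, the remaining parents (spouses of GPS):
  parents(Odometry) \ {GPS} = {Heading}.
  MapMatch's other parents are Beacon, Pose, WheelEnc.
  parents(Radar) \ {GPS} = {WheelEnc}.
  parents(IMU) \ {GPS} = {Heading, MapMatch, Odometry, Pose, Radar, Velocity}.
MB(GPS) = {Beacon, Heading, IMU, MapMatch, Odometry, Pose, Radar, Velocity, WheelEnc}.
Altitude is neither a parent, child, nor co-parent of GPS, so it does not belong.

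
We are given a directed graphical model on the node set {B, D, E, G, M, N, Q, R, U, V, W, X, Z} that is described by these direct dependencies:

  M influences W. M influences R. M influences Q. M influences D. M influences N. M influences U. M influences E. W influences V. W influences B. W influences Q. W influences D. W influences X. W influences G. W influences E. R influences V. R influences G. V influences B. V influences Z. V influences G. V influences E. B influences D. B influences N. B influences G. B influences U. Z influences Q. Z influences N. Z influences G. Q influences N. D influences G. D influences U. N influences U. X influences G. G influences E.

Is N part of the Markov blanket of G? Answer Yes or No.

G has parents B, D, R, V, W, X, Z.
G's children: E.
Parents of each child, excluding G:
  E also has parents M, V, W.
MB(G) = {B, D, E, M, R, V, W, X, Z}; N is not in this set.

No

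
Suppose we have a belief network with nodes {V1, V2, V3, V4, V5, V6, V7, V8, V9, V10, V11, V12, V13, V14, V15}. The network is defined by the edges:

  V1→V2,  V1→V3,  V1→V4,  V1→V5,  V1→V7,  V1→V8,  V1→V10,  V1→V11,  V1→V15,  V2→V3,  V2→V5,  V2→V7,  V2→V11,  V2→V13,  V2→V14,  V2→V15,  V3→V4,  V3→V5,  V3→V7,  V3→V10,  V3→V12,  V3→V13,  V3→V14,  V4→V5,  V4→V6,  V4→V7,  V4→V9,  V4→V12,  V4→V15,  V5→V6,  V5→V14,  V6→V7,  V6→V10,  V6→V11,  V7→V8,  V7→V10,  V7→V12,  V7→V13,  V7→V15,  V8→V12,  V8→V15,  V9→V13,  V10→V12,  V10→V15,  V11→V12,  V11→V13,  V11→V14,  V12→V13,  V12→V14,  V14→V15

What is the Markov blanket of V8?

{V1, V2, V3, V4, V7, V10, V11, V12, V14, V15}

A node's Markov blanket = Pa ∪ Ch ∪ (parents of Ch other than the node itself).
V8's parents: V1, V7.
Children of V8: V12, V15.
Parents of each child, excluding V8:
  parents(V12) \ {V8} = {V3, V4, V7, V10, V11}.
  parents(V15) \ {V8} = {V1, V2, V4, V7, V10, V14}.
So the Markov blanket of V8 is {V1, V2, V3, V4, V7, V10, V11, V12, V14, V15}.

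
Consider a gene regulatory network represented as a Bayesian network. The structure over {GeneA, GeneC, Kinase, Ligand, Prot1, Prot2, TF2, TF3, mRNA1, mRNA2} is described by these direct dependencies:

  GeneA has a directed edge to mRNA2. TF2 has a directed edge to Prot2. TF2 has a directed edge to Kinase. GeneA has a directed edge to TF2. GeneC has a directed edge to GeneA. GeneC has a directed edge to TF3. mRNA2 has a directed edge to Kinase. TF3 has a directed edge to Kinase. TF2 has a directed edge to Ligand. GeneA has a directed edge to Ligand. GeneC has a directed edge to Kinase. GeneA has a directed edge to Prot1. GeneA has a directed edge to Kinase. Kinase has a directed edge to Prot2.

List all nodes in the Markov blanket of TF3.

The Markov blanket of a node is its parents, its children, and the other parents of its children.
TF3's children: Kinase.
TF3's parents: GeneC.
Other parents of TF3's children:
  Kinase: GeneA, GeneC, TF2, mRNA2
Union: {GeneC} ∪ {Kinase} ∪ {GeneA, GeneC, TF2, mRNA2} = {GeneA, GeneC, Kinase, TF2, mRNA2}.

{GeneA, GeneC, Kinase, TF2, mRNA2}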